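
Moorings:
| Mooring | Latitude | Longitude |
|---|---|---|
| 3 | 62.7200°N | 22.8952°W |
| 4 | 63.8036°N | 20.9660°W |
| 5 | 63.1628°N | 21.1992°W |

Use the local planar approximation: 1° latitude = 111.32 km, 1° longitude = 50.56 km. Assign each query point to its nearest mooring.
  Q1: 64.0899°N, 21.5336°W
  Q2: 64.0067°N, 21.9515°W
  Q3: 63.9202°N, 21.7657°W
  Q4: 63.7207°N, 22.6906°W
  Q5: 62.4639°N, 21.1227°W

Q1 at 64.0899°N, 21.5336°W:
  3: √((-1.3699·111.32)² + (-1.3616·50.56)²) = √(23255.416747 + 4739.289256) = 167.3162 km
  4: √((-0.2863·111.32)² + (0.5676·50.56)²) = √(1015.755287 + 823.566939) = 42.8873 km
  5: √((-0.9271·111.32)² + (0.3344·50.56)²) = √(10651.224964 + 285.855576) = 104.5805 km
  → nearest: 4 (42.8873 km)
Q2 at 64.0067°N, 21.9515°W:
  3: √((-1.2867·111.32)² + (-0.9437·50.56)²) = √(20516.392418 + 2276.575410) = 150.9734 km
  4: √((-0.2031·111.32)² + (0.9855·50.56)²) = √(511.171041 + 2482.717971) = 54.7164 km
  5: √((-0.8439·111.32)² + (0.7523·50.56)²) = √(8825.277479 + 1446.759205) = 101.3511 km
  → nearest: 4 (54.7164 km)
Q3 at 63.9202°N, 21.7657°W:
  3: √((-1.2002·111.32)² + (-1.1295·50.56)²) = √(17850.633780 + 3261.268841) = 145.2994 km
  4: √((-0.1166·111.32)² + (0.7997·50.56)²) = √(168.478116 + 1634.813904) = 42.4652 km
  5: √((-0.7574·111.32)² + (0.5665·50.56)²) = √(7108.811474 + 820.377912) = 89.0460 km
  → nearest: 4 (42.4652 km)
Q4 at 63.7207°N, 22.6906°W:
  3: √((-1.0007·111.32)² + (-0.2046·50.56)²) = √(12409.497472 + 107.010253) = 111.8772 km
  4: √((0.0829·111.32)² + (1.7246·50.56)²) = √(85.163883 + 7603.103352) = 87.6828 km
  5: √((-0.5579·111.32)² + (1.4914·50.56)²) = √(3857.084187 + 5685.941774) = 97.6884 km
  → nearest: 4 (87.6828 km)
Q5 at 62.4639°N, 21.1227°W:
  3: √((0.2561·111.32)² + (-1.7725·50.56)²) = √(812.766046 + 8031.314230) = 94.0430 km
  4: √((1.3397·111.32)² + (0.1567·50.56)²) = √(22241.368726 + 62.769999) = 149.3457 km
  5: √((0.6989·111.32)² + (-0.0765·50.56)²) = √(6053.080871 + 14.960186) = 77.8976 km
  → nearest: 5 (77.8976 km)

Q1→4; Q2→4; Q3→4; Q4→4; Q5→5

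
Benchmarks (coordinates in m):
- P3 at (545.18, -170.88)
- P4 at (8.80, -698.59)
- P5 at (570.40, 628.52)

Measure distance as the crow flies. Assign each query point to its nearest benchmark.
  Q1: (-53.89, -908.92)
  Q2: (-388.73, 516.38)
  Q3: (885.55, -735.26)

Q1→P4; Q2→P5; Q3→P3

Q1 at (-53.89, -908.92):
  P3: 950.57 m
  P4: 219.47 m
  P5: 1659.36 m
  → nearest: P4 (219.47 m)
Q2 at (-388.73, 516.38):
  P3: 1159.53 m
  P4: 1278.35 m
  P5: 965.66 m
  → nearest: P5 (965.66 m)
Q3 at (885.55, -735.26):
  P3: 659.07 m
  P4: 877.52 m
  P5: 1399.72 m
  → nearest: P3 (659.07 m)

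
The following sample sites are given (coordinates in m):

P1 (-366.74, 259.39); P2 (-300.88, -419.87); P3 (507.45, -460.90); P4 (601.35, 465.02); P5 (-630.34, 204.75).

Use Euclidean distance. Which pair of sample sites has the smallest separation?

Pairwise distances:
P1–P2: 682.45 m
P1–P3: 1132.71 m
P1–P4: 989.69 m
P1–P5: 269.20 m
P2–P3: 809.37 m
P2–P4: 1263.74 m
P2–P5: 706.18 m
P3–P4: 930.67 m
P3–P5: 1318.20 m
P4–P5: 1258.89 m
Closest pair: P1–P5 at 269.20 m.

P1 and P5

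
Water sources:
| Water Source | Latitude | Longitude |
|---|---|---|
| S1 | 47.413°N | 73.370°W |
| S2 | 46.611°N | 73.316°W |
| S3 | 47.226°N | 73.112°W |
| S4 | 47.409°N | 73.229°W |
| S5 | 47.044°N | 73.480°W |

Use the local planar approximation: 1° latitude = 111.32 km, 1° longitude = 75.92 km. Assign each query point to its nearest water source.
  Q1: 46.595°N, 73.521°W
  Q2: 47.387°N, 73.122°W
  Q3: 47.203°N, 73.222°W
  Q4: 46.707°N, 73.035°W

Q1→S2; Q2→S4; Q3→S3; Q4→S2

Q1 at 46.595°N, 73.521°W:
  S1: √((0.818·111.32)² + (0.151·75.92)²) = √(8291.87989 + 131.42146) = 91.779 km
  S2: √((0.016·111.32)² + (0.205·75.92)²) = √(3.17239 + 242.22564) = 15.665 km
  S3: √((0.631·111.32)² + (0.409·75.92)²) = √(4934.06781 + 964.18199) = 76.800 km
  S4: √((0.814·111.32)² + (0.292·75.92)²) = √(8210.98399 + 491.44860) = 93.287 km
  S5: √((0.449·111.32)² + (0.041·75.92)²) = √(2498.26830 + 9.68903) = 50.080 km
  → nearest: S2 (15.665 km)
Q2 at 47.387°N, 73.122°W:
  S1: √((0.026·111.32)² + (-0.248·75.92)²) = √(8.37709 + 354.49961) = 19.049 km
  S2: √((-0.776·111.32)² + (-0.194·75.92)²) = √(7462.25074 + 216.92812) = 87.631 km
  S3: √((-0.161·111.32)² + (0.010·75.92)²) = √(321.21672 + 0.57638) = 17.939 km
  S4: √((0.022·111.32)² + (-0.107·75.92)²) = √(5.99780 + 65.99028) = 8.485 km
  S5: √((-0.343·111.32)² + (-0.358·75.92)²) = √(1457.92316 + 738.71761) = 46.868 km
  → nearest: S4 (8.485 km)
Q3 at 47.203°N, 73.222°W:
  S1: √((0.210·111.32)² + (-0.148·75.92)²) = √(546.49348 + 126.25129) = 25.937 km
  S2: √((-0.592·111.32)² + (-0.094·75.92)²) = √(4342.99979 + 50.92935) = 66.287 km
  S3: √((0.023·111.32)² + (0.110·75.92)²) = √(6.55544 + 69.74254) = 8.735 km
  S4: √((0.206·111.32)² + (-0.007·75.92)²) = √(525.87295 + 0.28243) = 22.938 km
  S5: √((-0.159·111.32)² + (-0.258·75.92)²) = √(313.28575 + 383.66467) = 26.400 km
  → nearest: S3 (8.735 km)
Q4 at 46.707°N, 73.035°W:
  S1: √((0.706·111.32)² + (-0.335·75.92)²) = √(6176.68989 + 646.84766) = 82.605 km
  S2: √((-0.096·111.32)² + (-0.281·75.92)²) = √(114.20598 + 455.11908) = 23.861 km
  S3: √((0.519·111.32)² + (-0.077·75.92)²) = √(3337.95987 + 34.17385) = 58.070 km
  S4: √((0.702·111.32)² + (-0.194·75.92)²) = √(6106.89734 + 216.92812) = 79.522 km
  S5: √((0.337·111.32)² + (-0.445·75.92)²) = √(1407.36322 + 1141.38568) = 50.485 km
  → nearest: S2 (23.861 km)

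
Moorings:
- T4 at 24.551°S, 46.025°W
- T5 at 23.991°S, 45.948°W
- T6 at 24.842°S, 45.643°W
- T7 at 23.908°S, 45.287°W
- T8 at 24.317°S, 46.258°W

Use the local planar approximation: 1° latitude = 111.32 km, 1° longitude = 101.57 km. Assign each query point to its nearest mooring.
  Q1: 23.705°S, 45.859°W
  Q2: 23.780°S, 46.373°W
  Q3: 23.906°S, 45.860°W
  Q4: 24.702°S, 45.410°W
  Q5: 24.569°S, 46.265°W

Q1→T5; Q2→T5; Q3→T5; Q4→T6; Q5→T4

Q1 at 23.705°S, 45.859°W:
  T4: √((-0.846·111.32)² + (-0.166·101.57)²) = √(8869.25459 + 284.28051) = 95.674 km
  T5: √((-0.286·111.32)² + (-0.089·101.57)²) = √(1013.62768 + 81.71672) = 33.096 km
  T6: √((-1.137·111.32)² + (0.216·101.57)²) = √(16020.17754 + 481.32499) = 128.458 km
  T7: √((-0.203·111.32)² + (0.572·101.57)²) = √(510.66780 + 3375.38225) = 62.338 km
  T8: √((-0.612·111.32)² + (-0.399·101.57)²) = √(4641.40258 + 1642.39153) = 79.270 km
  → nearest: T5 (33.096 km)
Q2 at 23.780°S, 46.373°W:
  T4: √((-0.771·111.32)² + (0.348·101.57)²) = √(7366.39752 + 1249.36517) = 92.821 km
  T5: √((-0.211·111.32)² + (0.425·101.57)²) = √(551.71057 + 1863.41147) = 49.144 km
  T6: √((-1.062·111.32)² + (0.730·101.57)²) = √(13976.40345 + 5497.64415) = 139.549 km
  T7: √((-0.128·111.32)² + (1.086·101.57)²) = √(203.03286 + 12167.19744) = 111.222 km
  T8: √((-0.537·111.32)² + (0.115·101.57)²) = √(3573.50971 + 136.43525) = 60.909 km
  → nearest: T5 (49.144 km)
Q3 at 23.906°S, 45.860°W:
  T4: √((-0.645·111.32)² + (-0.165·101.57)²) = √(5155.44104 + 280.86576) = 73.731 km
  T5: √((-0.085·111.32)² + (-0.088·101.57)²) = √(89.53323 + 79.89070) = 13.016 km
  T6: √((-0.936·111.32)² + (0.217·101.57)²) = √(10856.70639 + 485.79202) = 106.501 km
  T7: √((-0.002·111.32)² + (0.573·101.57)²) = √(0.04957 + 3387.19460) = 58.200 km
  T8: √((-0.411·111.32)² + (-0.398·101.57)²) = √(2093.29309 + 1634.16931) = 61.053 km
  → nearest: T5 (13.016 km)
Q4 at 24.702°S, 45.410°W:
  T4: √((0.151·111.32)² + (-0.615·101.57)²) = √(282.55324 + 3901.94494) = 64.688 km
  T5: √((0.711·111.32)² + (-0.538·101.57)²) = √(6264.48822 + 2986.03887) = 96.180 km
  T6: √((-0.140·111.32)² + (-0.233·101.57)²) = √(242.88599 + 560.07056) = 28.336 km
  T7: √((0.794·111.32)² + (0.123·101.57)²) = √(7812.45269 + 156.07780) = 89.267 km
  T8: √((0.385·111.32)² + (-0.848·101.57)²) = √(1836.82531 + 7418.61118) = 96.205 km
  → nearest: T6 (28.336 km)
Q5 at 24.569°S, 46.265°W:
  T4: √((0.018·111.32)² + (0.240·101.57)²) = √(4.01505 + 594.22838) = 24.459 km
  T5: √((0.578·111.32)² + (0.317·101.57)²) = √(4140.01650 + 1036.69124) = 71.949 km
  T6: √((-0.273·111.32)² + (0.622·101.57)²) = √(923.57398 + 3991.27521) = 70.106 km
  T7: √((0.661·111.32)² + (0.978·101.57)²) = √(5414.38725 + 9867.53361) = 123.620 km
  T8: √((0.252·111.32)² + (0.007·101.57)²) = √(786.95061 + 0.50551) = 28.062 km
  → nearest: T4 (24.459 km)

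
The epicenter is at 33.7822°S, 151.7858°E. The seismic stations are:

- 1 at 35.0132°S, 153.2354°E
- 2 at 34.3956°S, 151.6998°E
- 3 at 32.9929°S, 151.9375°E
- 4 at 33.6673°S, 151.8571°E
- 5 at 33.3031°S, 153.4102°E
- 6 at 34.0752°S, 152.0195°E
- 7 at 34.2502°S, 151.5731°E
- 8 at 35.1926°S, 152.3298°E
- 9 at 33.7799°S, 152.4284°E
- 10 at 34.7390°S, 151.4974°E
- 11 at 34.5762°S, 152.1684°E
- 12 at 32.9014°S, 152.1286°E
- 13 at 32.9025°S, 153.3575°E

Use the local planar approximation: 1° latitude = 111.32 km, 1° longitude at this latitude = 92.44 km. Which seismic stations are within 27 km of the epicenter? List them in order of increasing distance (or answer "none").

Distances from 33.7822°S, 151.7858°E:
1: √((-1.2310·111.32)² + (1.4496·92.44)²) = √(18778.569299 + 17956.274433) = 191.6634 km
2: √((-0.6134·111.32)² + (-0.0860·92.44)²) = √(4662.662047 + 63.199956) = 68.7449 km
3: √((0.7893·111.32)² + (0.1517·92.44)²) = √(7720.236434 + 196.648680) = 88.9769 km
4: √((0.1149·111.32)² + (0.0713·92.44)²) = √(163.601188 + 43.440912) = 14.3890 km
5: √((0.4791·111.32)² + (1.6244·92.44)²) = √(2844.452836 + 22547.886252) = 159.3497 km
6: √((-0.2930·111.32)² + (0.2337·92.44)²) = √(1063.853033 + 466.699460) = 39.1223 km
7: √((-0.4680·111.32)² + (-0.2127·92.44)²) = √(2714.176597 + 386.593772) = 55.6846 km
8: √((-1.4104·111.32)² + (0.5440·92.44)²) = √(24650.798625 + 2528.818576) = 164.8624 km
9: √((0.0023·111.32)² + (0.6426·92.44)²) = √(0.065554 + 3528.590951) = 59.4025 km
10: √((-0.9568·111.32)² + (-0.2884·92.44)²) = √(11344.588008 + 710.739391) = 109.7968 km
11: √((-0.7940·111.32)² + (0.3826·92.44)²) = √(7812.452686 + 1250.863169) = 95.2014 km
12: √((0.8808·111.32)² + (0.3428·92.44)²) = √(9613.931142 + 1004.156723) = 103.0441 km
13: √((0.8797·111.32)² + (1.5717·92.44)²) = √(9589.933139 + 21108.587834) = 175.2099 km
Threshold 27 km: 4 (14.3890 km) is within range.

4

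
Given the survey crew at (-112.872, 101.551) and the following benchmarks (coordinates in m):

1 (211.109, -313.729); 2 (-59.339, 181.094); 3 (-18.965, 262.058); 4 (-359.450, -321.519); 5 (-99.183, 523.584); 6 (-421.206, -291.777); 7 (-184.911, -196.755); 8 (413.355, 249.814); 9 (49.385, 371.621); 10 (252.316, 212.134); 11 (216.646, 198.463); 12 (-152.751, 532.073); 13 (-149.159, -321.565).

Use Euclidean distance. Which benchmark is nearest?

Distances from (-112.872, 101.551):
1: 526.708 m
2: 95.879 m
3: 185.960 m
4: 489.682 m
5: 422.255 m
6: 499.777 m
7: 306.881 m
8: 546.715 m
9: 315.064 m
10: 381.564 m
11: 343.474 m
12: 432.365 m
13: 424.669 m
Minimum: 2 at 95.879 m.

2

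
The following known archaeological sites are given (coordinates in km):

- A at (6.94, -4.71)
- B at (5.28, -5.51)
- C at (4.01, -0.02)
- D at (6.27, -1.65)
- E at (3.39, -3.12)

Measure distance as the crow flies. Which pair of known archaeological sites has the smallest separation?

Pairwise distances:
A–B: 1.84 km
A–C: 5.53 km
A–D: 3.13 km
A–E: 3.89 km
B–C: 5.63 km
B–D: 3.98 km
B–E: 3.05 km
C–D: 2.79 km
C–E: 3.16 km
D–E: 3.23 km
Closest pair: A–B at 1.84 km.

A and B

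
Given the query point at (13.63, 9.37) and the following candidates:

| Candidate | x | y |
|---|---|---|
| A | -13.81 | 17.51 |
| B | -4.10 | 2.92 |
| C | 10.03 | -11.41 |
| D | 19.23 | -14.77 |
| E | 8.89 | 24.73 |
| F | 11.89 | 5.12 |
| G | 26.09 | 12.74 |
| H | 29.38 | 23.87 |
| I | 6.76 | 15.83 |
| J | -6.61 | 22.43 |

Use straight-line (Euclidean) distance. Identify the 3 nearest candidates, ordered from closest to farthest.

Distances from (13.63, 9.37):
A: √((-27.44)² + (8.14)²) = √(752.9536 + 66.2596) = 28.62
B: √((-17.73)² + (-6.45)²) = √(314.3529 + 41.6025) = 18.87
C: √((-3.60)² + (-20.78)²) = √(12.9600 + 431.8084) = 21.09
D: √((5.60)² + (-24.14)²) = √(31.3600 + 582.7396) = 24.78
E: √((-4.74)² + (15.36)²) = √(22.4676 + 235.9296) = 16.07
F: √((-1.74)² + (-4.25)²) = √(3.0276 + 18.0625) = 4.59
G: √((12.46)² + (3.37)²) = √(155.2516 + 11.3569) = 12.91
H: √((15.75)² + (14.50)²) = √(248.0625 + 210.2500) = 21.41
I: √((-6.87)² + (6.46)²) = √(47.1969 + 41.7316) = 9.43
J: √((-20.24)² + (13.06)²) = √(409.6576 + 170.5636) = 24.09
Sorted: F (4.59) < I (9.43) < G (12.91) < E (16.07) < B (18.87) < …

F, I, G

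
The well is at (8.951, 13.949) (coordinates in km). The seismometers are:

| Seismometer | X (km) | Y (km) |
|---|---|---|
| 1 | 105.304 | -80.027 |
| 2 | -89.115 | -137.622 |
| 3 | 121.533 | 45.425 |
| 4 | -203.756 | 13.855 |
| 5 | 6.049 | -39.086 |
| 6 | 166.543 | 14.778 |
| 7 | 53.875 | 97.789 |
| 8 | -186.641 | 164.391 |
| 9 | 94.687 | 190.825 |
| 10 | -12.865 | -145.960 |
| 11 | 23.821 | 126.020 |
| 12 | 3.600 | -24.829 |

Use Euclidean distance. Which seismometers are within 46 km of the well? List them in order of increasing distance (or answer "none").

12

Distances from (8.951, 13.949):
1: √((96.353)² + (-93.976)²) = √(9283.90061 + 8831.48858) = 134.593 km
2: √((-98.066)² + (-151.571)²) = √(9616.94036 + 22973.76804) = 180.529 km
3: √((112.582)² + (31.476)²) = √(12674.70672 + 990.73858) = 116.899 km
4: √((-212.707)² + (-0.094)²) = √(45244.26785 + 0.00884) = 212.707 km
5: √((-2.902)² + (-53.035)²) = √(8.42160 + 2812.71122) = 53.114 km
6: √((157.592)² + (0.829)²) = √(24835.23846 + 0.68724) = 157.594 km
7: √((44.924)² + (83.840)²) = √(2018.16578 + 7029.14560) = 95.117 km
8: √((-195.592)² + (150.442)²) = √(38256.23046 + 22632.79536) = 246.757 km
9: √((85.736)² + (176.876)²) = √(7350.66170 + 31285.11938) = 196.560 km
10: √((-21.816)² + (-159.909)²) = √(475.93786 + 25570.88828) = 161.390 km
11: √((14.870)² + (112.071)²) = √(221.11690 + 12559.90904) = 113.053 km
12: √((-5.351)² + (-38.778)²) = √(28.63320 + 1503.73328) = 39.145 km
Threshold 46 km: 12 (39.145 km) is within range.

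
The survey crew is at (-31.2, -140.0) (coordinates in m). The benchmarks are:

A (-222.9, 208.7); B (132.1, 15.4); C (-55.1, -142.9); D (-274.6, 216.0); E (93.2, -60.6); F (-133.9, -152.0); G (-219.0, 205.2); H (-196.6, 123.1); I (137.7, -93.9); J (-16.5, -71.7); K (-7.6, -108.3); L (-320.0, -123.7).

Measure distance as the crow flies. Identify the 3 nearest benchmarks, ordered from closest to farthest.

Distances from (-31.2, -140.0):
A: √((-191.7)² + (348.7)²) = √(36748.890 + 121591.690) = 397.9 m
B: √((163.3)² + (155.4)²) = √(26666.890 + 24149.160) = 225.4 m
C: √((-23.9)² + (-2.9)²) = √(571.210 + 8.410) = 24.1 m
D: √((-243.4)² + (356.0)²) = √(59243.560 + 126736.000) = 431.3 m
E: √((124.4)² + (79.4)²) = √(15475.360 + 6304.360) = 147.6 m
F: √((-102.7)² + (-12.0)²) = √(10547.290 + 144.000) = 103.4 m
G: √((-187.8)² + (345.2)²) = √(35268.840 + 119163.040) = 393.0 m
H: √((-165.4)² + (263.1)²) = √(27357.160 + 69221.610) = 310.8 m
I: √((168.9)² + (46.1)²) = √(28527.210 + 2125.210) = 175.1 m
J: √((14.7)² + (68.3)²) = √(216.090 + 4664.890) = 69.9 m
K: √((23.6)² + (31.7)²) = √(556.960 + 1004.890) = 39.5 m
L: √((-288.8)² + (16.3)²) = √(83405.440 + 265.690) = 289.3 m
Sorted: C (24.1 m) < K (39.5 m) < J (69.9 m) < F (103.4 m) < E (147.6 m) < …

C, K, J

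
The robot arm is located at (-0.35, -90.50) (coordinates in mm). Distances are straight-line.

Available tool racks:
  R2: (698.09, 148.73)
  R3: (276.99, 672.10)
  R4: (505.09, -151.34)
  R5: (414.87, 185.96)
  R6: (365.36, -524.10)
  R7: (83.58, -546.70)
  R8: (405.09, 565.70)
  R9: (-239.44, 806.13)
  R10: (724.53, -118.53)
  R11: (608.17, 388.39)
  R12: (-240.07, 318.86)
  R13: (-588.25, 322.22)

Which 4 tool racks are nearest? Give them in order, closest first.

Distances from (-0.35, -90.50):
R2: 738.27 mm
R3: 811.47 mm
R4: 509.09 mm
R5: 498.84 mm
R6: 567.23 mm
R7: 463.86 mm
R8: 771.35 mm
R9: 927.96 mm
R10: 725.42 mm
R11: 774.36 mm
R12: 474.39 mm
R13: 718.31 mm
Sorted: R7 (463.86 mm) < R12 (474.39 mm) < R5 (498.84 mm) < R4 (509.09 mm) < R6 (567.23 mm) < R13 (718.31 mm) < …

R7, R12, R5, R4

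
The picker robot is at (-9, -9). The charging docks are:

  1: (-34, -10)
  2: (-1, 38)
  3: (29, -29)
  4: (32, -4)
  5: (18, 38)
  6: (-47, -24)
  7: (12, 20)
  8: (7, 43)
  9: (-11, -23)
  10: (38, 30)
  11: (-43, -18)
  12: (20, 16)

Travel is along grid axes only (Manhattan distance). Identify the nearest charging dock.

Distances from (-9, -9):
1: |-25| + |-1| = 25 + 1 = 26
2: |8| + |47| = 8 + 47 = 55
3: |38| + |-20| = 38 + 20 = 58
4: |41| + |5| = 41 + 5 = 46
5: |27| + |47| = 27 + 47 = 74
6: |-38| + |-15| = 38 + 15 = 53
7: |21| + |29| = 21 + 29 = 50
8: |16| + |52| = 16 + 52 = 68
9: |-2| + |-14| = 2 + 14 = 16
10: |47| + |39| = 47 + 39 = 86
11: |-34| + |-9| = 34 + 9 = 43
12: |29| + |25| = 29 + 25 = 54
Minimum: 9 at 16.

9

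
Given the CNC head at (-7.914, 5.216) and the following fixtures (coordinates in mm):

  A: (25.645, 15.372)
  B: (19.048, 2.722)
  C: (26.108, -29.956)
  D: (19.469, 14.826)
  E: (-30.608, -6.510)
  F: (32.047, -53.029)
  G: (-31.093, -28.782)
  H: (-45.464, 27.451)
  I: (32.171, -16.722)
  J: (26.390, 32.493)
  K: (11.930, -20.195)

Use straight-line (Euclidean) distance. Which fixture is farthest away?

Distances from (-7.914, 5.216):
A: 35.062 mm
B: 27.077 mm
C: 48.934 mm
D: 29.020 mm
E: 25.544 mm
F: 70.635 mm
G: 41.148 mm
H: 43.639 mm
I: 45.696 mm
J: 43.827 mm
K: 32.241 mm
Maximum: F at 70.635 mm.

F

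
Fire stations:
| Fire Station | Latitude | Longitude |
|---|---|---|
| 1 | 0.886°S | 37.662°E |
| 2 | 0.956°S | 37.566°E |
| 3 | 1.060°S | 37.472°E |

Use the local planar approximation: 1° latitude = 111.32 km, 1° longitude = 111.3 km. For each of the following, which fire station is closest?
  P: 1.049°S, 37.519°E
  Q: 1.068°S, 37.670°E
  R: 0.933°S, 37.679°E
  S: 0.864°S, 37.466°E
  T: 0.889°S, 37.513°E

P→3; Q→2; R→1; S→2; T→2

P at 1.049°S, 37.519°E:
  1: √((0.163·111.32)² + (0.143·111.3)²) = √(329.24683 + 253.31587) = 24.136 km
  2: √((0.093·111.32)² + (0.047·111.3)²) = √(107.17964 + 27.36441) = 11.599 km
  3: √((-0.011·111.32)² + (-0.047·111.3)²) = √(1.49945 + 27.36441) = 5.373 km
  → nearest: 3 (5.373 km)
Q at 1.068°S, 37.670°E:
  1: √((0.182·111.32)² + (-0.008·111.3)²) = √(410.47732 + 0.79281) = 20.280 km
  2: √((0.112·111.32)² + (-0.104·111.3)²) = √(155.44703 + 133.98526) = 17.013 km
  3: √((0.008·111.32)² + (-0.198·111.3)²) = √(0.79310 + 485.64700) = 22.055 km
  → nearest: 2 (17.013 km)
R at 0.933°S, 37.679°E:
  1: √((0.047·111.32)² + (-0.017·111.3)²) = √(27.37424 + 3.58004) = 5.564 km
  2: √((-0.023·111.32)² + (-0.113·111.3)²) = √(6.55544 + 158.17841) = 12.835 km
  3: √((-0.127·111.32)² + (-0.207·111.3)²) = √(199.87286 + 530.80013) = 27.031 km
  → nearest: 1 (5.564 km)
S at 0.864°S, 37.466°E:
  1: √((-0.022·111.32)² + (0.196·111.3)²) = √(5.99780 + 475.88550) = 21.952 km
  2: √((-0.092·111.32)² + (0.100·111.3)²) = √(104.88709 + 123.87690) = 15.125 km
  3: √((-0.196·111.32)² + (0.006·111.3)²) = √(476.05654 + 0.44596) = 21.829 km
  → nearest: 2 (15.125 km)
T at 0.889°S, 37.513°E:
  1: √((0.003·111.32)² + (0.149·111.3)²) = √(0.11153 + 275.01911) = 16.587 km
  2: √((-0.067·111.32)² + (0.053·111.3)²) = √(55.62833 + 34.79702) = 9.509 km
  3: √((-0.171·111.32)² + (-0.041·111.3)²) = √(362.35864 + 20.82371) = 19.575 km
  → nearest: 2 (9.509 km)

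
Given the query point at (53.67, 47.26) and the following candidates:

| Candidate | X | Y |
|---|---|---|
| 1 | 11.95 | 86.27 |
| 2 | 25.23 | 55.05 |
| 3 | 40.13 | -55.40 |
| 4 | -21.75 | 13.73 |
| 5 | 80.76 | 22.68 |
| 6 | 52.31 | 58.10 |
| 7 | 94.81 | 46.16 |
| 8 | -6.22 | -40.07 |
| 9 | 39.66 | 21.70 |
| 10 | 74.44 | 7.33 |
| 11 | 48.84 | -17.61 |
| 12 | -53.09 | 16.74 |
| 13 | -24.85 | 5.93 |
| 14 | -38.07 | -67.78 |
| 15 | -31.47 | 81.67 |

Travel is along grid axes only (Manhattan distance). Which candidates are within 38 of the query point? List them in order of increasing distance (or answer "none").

Distances from (53.67, 47.26):
1: |-41.72| + |39.01| = 41.72 + 39.01 = 80.73
2: |-28.44| + |7.79| = 28.44 + 7.79 = 36.23
3: |-13.54| + |-102.66| = 13.54 + 102.66 = 116.20
4: |-75.42| + |-33.53| = 75.42 + 33.53 = 108.95
5: |27.09| + |-24.58| = 27.09 + 24.58 = 51.67
6: |-1.36| + |10.84| = 1.36 + 10.84 = 12.20
7: |41.14| + |-1.10| = 41.14 + 1.10 = 42.24
8: |-59.89| + |-87.33| = 59.89 + 87.33 = 147.22
9: |-14.01| + |-25.56| = 14.01 + 25.56 = 39.57
10: |20.77| + |-39.93| = 20.77 + 39.93 = 60.70
11: |-4.83| + |-64.87| = 4.83 + 64.87 = 69.70
12: |-106.76| + |-30.52| = 106.76 + 30.52 = 137.28
13: |-78.52| + |-41.33| = 78.52 + 41.33 = 119.85
14: |-91.74| + |-115.04| = 91.74 + 115.04 = 206.78
15: |-85.14| + |34.41| = 85.14 + 34.41 = 119.55
Threshold 38: 6 (12.20), 2 (36.23) are within range.

6, 2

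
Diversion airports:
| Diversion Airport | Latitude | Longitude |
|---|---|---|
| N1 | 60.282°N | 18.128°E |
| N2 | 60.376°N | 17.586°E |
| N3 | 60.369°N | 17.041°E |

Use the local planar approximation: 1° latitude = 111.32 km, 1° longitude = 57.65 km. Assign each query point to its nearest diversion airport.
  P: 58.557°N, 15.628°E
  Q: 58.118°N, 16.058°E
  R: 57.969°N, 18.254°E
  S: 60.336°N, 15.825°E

P at 58.557°N, 15.628°E:
  N1: √((1.725·111.32)² + (2.500·57.65)²) = √(36874.36873 + 20772.01562) = 240.097 km
  N2: √((1.819·111.32)² + (1.958·57.65)²) = √(41002.63748 + 12741.60091) = 231.828 km
  N3: √((1.812·111.32)² + (1.413·57.65)²) = √(40687.66640 + 6635.64199) = 217.539 km
  → nearest: N3 (217.539 km)
Q at 58.118°N, 16.058°E:
  N1: √((2.164·111.32)² + (2.070·57.65)²) = √(58031.11408 + 14240.96156) = 268.835 km
  N2: √((2.258·111.32)² + (1.528·57.65)²) = √(63182.13112 + 7759.70716) = 266.349 km
  N3: √((2.251·111.32)² + (0.983·57.65)²) = √(62790.99793 + 3211.48323) = 256.909 km
  → nearest: N3 (256.909 km)
R at 57.969°N, 18.254°E:
  N1: √((2.313·111.32)² + (-0.126·57.65)²) = √(66297.57768 + 52.76424) = 257.586 km
  N2: √((2.407·111.32)² + (-0.668·57.65)²) = √(71795.72342 + 1483.03550) = 270.700 km
  N3: √((2.400·111.32)² + (-1.213·57.65)²) = √(71378.74022 + 4890.12798) = 276.168 km
  → nearest: N1 (257.586 km)
S at 60.336°N, 15.825°E:
  N1: √((-0.054·111.32)² + (2.303·57.65)²) = √(36.13549 + 17627.32855) = 132.904 km
  N2: √((0.040·111.32)² + (1.761·57.65)²) = √(19.82743 + 10306.64542) = 101.619 km
  N3: √((0.033·111.32)² + (1.216·57.65)²) = √(13.49504 + 4914.34649) = 70.199 km
  → nearest: N3 (70.199 km)

P→N3; Q→N3; R→N1; S→N3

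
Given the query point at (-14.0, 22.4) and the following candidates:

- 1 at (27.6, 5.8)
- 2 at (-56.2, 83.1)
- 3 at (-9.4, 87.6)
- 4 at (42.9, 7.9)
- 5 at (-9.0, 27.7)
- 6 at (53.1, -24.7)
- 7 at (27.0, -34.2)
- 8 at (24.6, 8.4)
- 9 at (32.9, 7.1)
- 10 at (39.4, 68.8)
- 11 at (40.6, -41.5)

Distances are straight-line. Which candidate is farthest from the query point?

Distances from (-14.0, 22.4):
1: √((41.6)² + (-16.6)²) = √(1730.560 + 275.560) = 44.8
2: √((-42.2)² + (60.7)²) = √(1780.840 + 3684.490) = 73.9
3: √((4.6)² + (65.2)²) = √(21.160 + 4251.040) = 65.4
4: √((56.9)² + (-14.5)²) = √(3237.610 + 210.250) = 58.7
5: √((5.0)² + (5.3)²) = √(25.000 + 28.090) = 7.3
6: √((67.1)² + (-47.1)²) = √(4502.410 + 2218.410) = 82.0
7: √((41.0)² + (-56.6)²) = √(1681.000 + 3203.560) = 69.9
8: √((38.6)² + (-14.0)²) = √(1489.960 + 196.000) = 41.1
9: √((46.9)² + (-15.3)²) = √(2199.610 + 234.090) = 49.3
10: √((53.4)² + (46.4)²) = √(2851.560 + 2152.960) = 70.7
11: √((54.6)² + (-63.9)²) = √(2981.160 + 4083.210) = 84.0
Maximum: 11 at 84.0.

11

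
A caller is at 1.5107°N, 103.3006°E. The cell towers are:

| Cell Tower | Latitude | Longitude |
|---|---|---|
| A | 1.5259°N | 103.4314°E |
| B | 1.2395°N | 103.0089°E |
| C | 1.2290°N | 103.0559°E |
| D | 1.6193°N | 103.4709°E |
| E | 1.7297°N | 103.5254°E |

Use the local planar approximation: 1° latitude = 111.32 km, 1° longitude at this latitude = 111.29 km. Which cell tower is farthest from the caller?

B

Distances from 1.5107°N, 103.3006°E:
A: √((0.0152·111.32)² + (0.1308·111.29)²) = √(2.863081 + 211.898447) = 14.6547 km
B: √((-0.2712·111.32)² + (-0.2917·111.29)²) = √(911.435134 + 1053.865392) = 44.3317 km
C: √((-0.2817·111.32)² + (-0.2447·111.29)²) = √(983.377097 + 741.617934) = 41.5331 km
D: √((0.1086·111.32)² + (0.1703·111.29)²) = √(146.152432 + 359.204345) = 22.4801 km
E: √((0.2190·111.32)² + (0.2248·111.29)²) = √(594.339542 + 625.899924) = 34.9319 km
Maximum: B at 44.3317 km.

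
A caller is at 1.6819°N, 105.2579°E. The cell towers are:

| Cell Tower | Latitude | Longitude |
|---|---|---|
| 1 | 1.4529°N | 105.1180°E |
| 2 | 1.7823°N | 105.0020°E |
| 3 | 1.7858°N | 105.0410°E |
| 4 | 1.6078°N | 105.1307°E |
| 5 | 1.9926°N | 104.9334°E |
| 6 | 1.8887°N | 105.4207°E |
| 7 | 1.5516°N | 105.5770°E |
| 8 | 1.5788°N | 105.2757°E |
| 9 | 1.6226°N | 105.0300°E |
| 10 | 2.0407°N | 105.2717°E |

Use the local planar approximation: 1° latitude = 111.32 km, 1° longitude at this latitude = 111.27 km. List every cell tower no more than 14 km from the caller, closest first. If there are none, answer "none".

Distances from 1.6819°N, 105.2579°E:
1: 29.8693 km
2: 30.5889 km
3: 26.7628 km
4: 16.3819 km
5: 49.9999 km
6: 29.2935 km
7: 38.3548 km
8: 11.6467 km
9: 26.2036 km
10: 39.9711 km
Threshold 14 km: 8 (11.6467 km) is within range.

8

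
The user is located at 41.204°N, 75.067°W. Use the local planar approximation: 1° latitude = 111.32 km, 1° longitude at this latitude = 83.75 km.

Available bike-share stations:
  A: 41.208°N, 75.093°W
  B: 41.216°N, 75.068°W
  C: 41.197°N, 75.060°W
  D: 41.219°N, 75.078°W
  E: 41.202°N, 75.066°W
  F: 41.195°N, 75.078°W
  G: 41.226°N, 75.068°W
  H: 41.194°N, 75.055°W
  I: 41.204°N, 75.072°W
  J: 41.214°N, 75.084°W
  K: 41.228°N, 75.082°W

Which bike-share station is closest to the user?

Distances from 41.204°N, 75.067°W:
A: √((0.004·111.32)² + (-0.026·83.75)²) = √(0.19827 + 4.74151) = 2.223 km
B: √((0.012·111.32)² + (-0.001·83.75)²) = √(1.78447 + 0.00701) = 1.338 km
C: √((-0.007·111.32)² + (0.007·83.75)²) = √(0.60721 + 0.34369) = 0.975 km
D: √((0.015·111.32)² + (-0.011·83.75)²) = √(2.78823 + 0.84870) = 1.907 km
E: √((-0.002·111.32)² + (0.001·83.75)²) = √(0.04957 + 0.00701) = 0.238 km
F: √((-0.009·111.32)² + (-0.011·83.75)²) = √(1.00376 + 0.84870) = 1.361 km
G: √((0.022·111.32)² + (-0.001·83.75)²) = √(5.99780 + 0.00701) = 2.450 km
H: √((-0.010·111.32)² + (0.012·83.75)²) = √(1.23921 + 1.01002) = 1.500 km
I: √((0.000·111.32)² + (-0.005·83.75)²) = √(0.00000 + 0.17535) = 0.419 km
J: √((0.010·111.32)² + (-0.017·83.75)²) = √(1.23921 + 2.02706) = 1.807 km
K: √((0.024·111.32)² + (-0.015·83.75)²) = √(7.13787 + 1.57816) = 2.952 km
Minimum: E at 0.238 km.

E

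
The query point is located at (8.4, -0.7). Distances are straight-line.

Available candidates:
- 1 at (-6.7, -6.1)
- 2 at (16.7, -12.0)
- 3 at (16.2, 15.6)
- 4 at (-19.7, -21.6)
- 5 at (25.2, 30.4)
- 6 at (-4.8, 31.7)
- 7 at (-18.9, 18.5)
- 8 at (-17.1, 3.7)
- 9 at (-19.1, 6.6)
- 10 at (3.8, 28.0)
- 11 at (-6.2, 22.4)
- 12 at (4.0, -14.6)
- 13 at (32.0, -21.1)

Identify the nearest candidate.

Distances from (8.4, -0.7):
1: √((-15.1)² + (-5.4)²) = √(228.0100 + 29.1600) = 16.04
2: √((8.3)² + (-11.3)²) = √(68.8900 + 127.6900) = 14.02
3: √((7.8)² + (16.3)²) = √(60.8400 + 265.6900) = 18.07
4: √((-28.1)² + (-20.9)²) = √(789.6100 + 436.8100) = 35.02
5: √((16.8)² + (31.1)²) = √(282.2400 + 967.2100) = 35.35
6: √((-13.2)² + (32.4)²) = √(174.2400 + 1049.7600) = 34.99
7: √((-27.3)² + (19.2)²) = √(745.2900 + 368.6400) = 33.38
8: √((-25.5)² + (4.4)²) = √(650.2500 + 19.3600) = 25.88
9: √((-27.5)² + (7.3)²) = √(756.2500 + 53.2900) = 28.45
10: √((-4.6)² + (28.7)²) = √(21.1600 + 823.6900) = 29.07
11: √((-14.6)² + (23.1)²) = √(213.1600 + 533.6100) = 27.33
12: √((-4.4)² + (-13.9)²) = √(19.3600 + 193.2100) = 14.58
13: √((23.6)² + (-20.4)²) = √(556.9600 + 416.1600) = 31.19
Minimum: 2 at 14.02.

2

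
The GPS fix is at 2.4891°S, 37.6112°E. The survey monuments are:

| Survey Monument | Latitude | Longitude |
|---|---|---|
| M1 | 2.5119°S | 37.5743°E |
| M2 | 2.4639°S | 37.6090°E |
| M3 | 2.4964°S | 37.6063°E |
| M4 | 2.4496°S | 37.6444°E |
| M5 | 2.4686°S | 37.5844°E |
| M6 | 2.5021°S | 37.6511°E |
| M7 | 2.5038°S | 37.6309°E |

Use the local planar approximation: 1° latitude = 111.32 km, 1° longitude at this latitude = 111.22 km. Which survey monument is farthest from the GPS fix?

Distances from 2.4891°S, 37.6112°E:
M1: √((-0.0228·111.32)² + (-0.0369·111.22)²) = √(6.441931 + 16.842964) = 4.8254 km
M2: √((0.0252·111.32)² + (-0.0022·111.22)²) = √(7.869506 + 0.059870) = 2.8159 km
M3: √((-0.0073·111.32)² + (-0.0049·111.22)²) = √(0.660377 + 0.297001) = 0.9785 km
M4: √((0.0395·111.32)² + (0.0332·111.22)²) = √(19.334840 + 13.634586) = 5.7419 km
M5: √((0.0205·111.32)² + (-0.0268·111.22)²) = √(5.207798 + 8.884549) = 3.7540 km
M6: √((-0.0130·111.32)² + (0.0399·111.22)²) = √(2.094272 + 19.692986) = 4.6677 km
M7: √((-0.0147·111.32)² + (0.0197·111.22)²) = √(2.677818 + 4.800630) = 2.7347 km
Maximum: M4 at 5.7419 km.

M4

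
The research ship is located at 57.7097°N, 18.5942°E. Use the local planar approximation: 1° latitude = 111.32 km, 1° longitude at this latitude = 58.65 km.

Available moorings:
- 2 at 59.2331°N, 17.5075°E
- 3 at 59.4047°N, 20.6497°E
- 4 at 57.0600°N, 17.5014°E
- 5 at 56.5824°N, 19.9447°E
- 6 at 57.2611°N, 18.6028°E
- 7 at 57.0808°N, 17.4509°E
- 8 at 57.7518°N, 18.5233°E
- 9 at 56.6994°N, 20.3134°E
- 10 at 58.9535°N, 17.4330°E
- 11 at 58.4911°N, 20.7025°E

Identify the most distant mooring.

3

Distances from 57.7097°N, 18.5942°E:
2: 181.1662 km
3: 223.9117 km
4: 96.6371 km
5: 148.3972 km
6: 49.9407 km
7: 96.9412 km
8: 6.2654 km
9: 151.0485 km
10: 154.3027 km
11: 151.1828 km
Maximum: 3 at 223.9117 km.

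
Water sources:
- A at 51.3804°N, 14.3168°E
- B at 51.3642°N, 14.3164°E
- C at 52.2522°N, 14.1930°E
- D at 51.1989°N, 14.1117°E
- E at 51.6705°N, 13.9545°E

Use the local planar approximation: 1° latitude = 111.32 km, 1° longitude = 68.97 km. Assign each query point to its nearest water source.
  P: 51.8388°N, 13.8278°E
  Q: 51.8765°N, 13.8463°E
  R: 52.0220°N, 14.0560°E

P→E; Q→E; R→C

P at 51.8388°N, 13.8278°E:
  A: 61.1673 km
  B: 62.6648 km
  C: 52.4618 km
  D: 73.8758 km
  E: 20.6729 km
  → nearest: E (20.6729 km)
Q at 51.8765°N, 13.8463°E:
  A: 64.0541 km
  B: 65.6016 km
  C: 48.1761 km
  D: 77.6196 km
  E: 24.1156 km
  → nearest: E (24.1156 km)
R at 52.0220°N, 14.0560°E:
  A: 73.6531 km
  B: 75.3966 km
  C: 27.3124 km
  D: 91.7080 km
  E: 39.7503 km
  → nearest: C (27.3124 km)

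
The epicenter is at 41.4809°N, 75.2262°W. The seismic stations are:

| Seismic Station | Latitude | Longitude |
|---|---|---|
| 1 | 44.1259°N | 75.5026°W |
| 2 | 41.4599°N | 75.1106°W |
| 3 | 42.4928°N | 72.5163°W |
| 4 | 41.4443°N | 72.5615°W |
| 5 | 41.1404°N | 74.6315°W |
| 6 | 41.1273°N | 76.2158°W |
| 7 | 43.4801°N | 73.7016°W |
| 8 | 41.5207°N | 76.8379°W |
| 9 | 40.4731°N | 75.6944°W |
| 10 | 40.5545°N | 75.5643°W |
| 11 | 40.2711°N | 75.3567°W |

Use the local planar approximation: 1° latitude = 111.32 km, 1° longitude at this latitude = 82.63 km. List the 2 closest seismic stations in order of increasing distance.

Distances from 41.4809°N, 75.2262°W:
1: √((2.6450·111.32)² + (-0.2764·82.63)²) = √(86695.738034 + 521.616815) = 295.3258 km
2: √((-0.0210·111.32)² + (0.1156·82.63)²) = √(5.464935 + 91.241239) = 9.8339 km
3: √((1.0119·111.32)² + (2.7099·82.63)²) = √(12688.830240 + 50139.735131) = 250.6563 km
4: √((-0.0366·111.32)² + (2.6647·82.63)²) = √(16.600018 + 48481.064755) = 220.2219 km
5: √((-0.3405·111.32)² + (0.5947·82.63)²) = √(1436.748088 + 2414.745595) = 62.0604 km
6: √((-0.3536·111.32)² + (-0.9896·82.63)²) = √(1549.426245 + 6686.438874) = 90.7517 km
7: √((1.9992·111.32)² + (1.5246·82.63)²) = √(49528.922675 + 15870.380393) = 255.7329 km
8: √((0.0398·111.32)² + (-1.6117·82.63)²) = √(19.629649 + 17735.519631) = 133.2484 km
9: √((-1.0078·111.32)² + (-0.4682·82.63)²) = √(12586.213759 + 1496.712288) = 118.6715 km
10: √((-0.9264·111.32)² + (-0.3381·82.63)²) = √(10635.146778 + 780.487311) = 106.8440 km
11: √((-1.2098·111.32)² + (-0.1305·82.63)²) = √(18137.338387 + 116.277726) = 135.1059 km
Sorted: 2 (9.8339 km) < 5 (62.0604 km) < 6 (90.7517 km) < 10 (106.8440 km) < …

2, 5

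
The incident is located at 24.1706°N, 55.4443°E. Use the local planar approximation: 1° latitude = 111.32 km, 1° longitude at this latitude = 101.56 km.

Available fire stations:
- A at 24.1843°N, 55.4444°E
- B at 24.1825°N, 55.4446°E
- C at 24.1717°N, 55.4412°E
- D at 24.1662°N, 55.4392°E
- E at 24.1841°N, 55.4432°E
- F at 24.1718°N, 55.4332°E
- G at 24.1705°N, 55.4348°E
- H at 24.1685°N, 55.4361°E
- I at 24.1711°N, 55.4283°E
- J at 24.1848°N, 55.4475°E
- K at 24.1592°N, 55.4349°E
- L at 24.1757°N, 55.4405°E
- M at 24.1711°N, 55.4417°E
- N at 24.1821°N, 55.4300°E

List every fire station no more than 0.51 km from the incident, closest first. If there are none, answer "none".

Distances from 24.1706°N, 55.4443°E:
A: √((0.0137·111.32)² + (0.0001·101.56)²) = √(2.325881 + 0.000103) = 1.5251 km
B: √((0.0119·111.32)² + (0.0003·101.56)²) = √(1.754851 + 0.000928) = 1.3251 km
C: √((0.0011·111.32)² + (-0.0031·101.56)²) = √(0.014994 + 0.099122) = 0.3378 km
D: √((-0.0044·111.32)² + (-0.0051·101.56)²) = √(0.239912 + 0.268278) = 0.7129 km
E: √((0.0135·111.32)² + (-0.0011·101.56)²) = √(2.258468 + 0.012480) = 1.5070 km
F: √((0.0012·111.32)² + (-0.0111·101.56)²) = √(0.017845 + 1.270841) = 1.1352 km
G: √((-0.0001·111.32)² + (-0.0095·101.56)²) = √(0.000124 + 0.930878) = 0.9649 km
H: √((-0.0021·111.32)² + (-0.0082·101.56)²) = √(0.054649 + 0.693543) = 0.8650 km
I: √((0.0005·111.32)² + (-0.0160·101.56)²) = √(0.003098 + 2.640495) = 1.6259 km
J: √((0.0142·111.32)² + (0.0032·101.56)²) = √(2.498752 + 0.105620) = 1.6138 km
K: √((-0.0114·111.32)² + (-0.0094·101.56)²) = √(1.610483 + 0.911383) = 1.5880 km
L: √((0.0051·111.32)² + (-0.0038·101.56)²) = √(0.322320 + 0.148940) = 0.6865 km
M: √((0.0005·111.32)² + (-0.0026·101.56)²) = √(0.003098 + 0.069726) = 0.2699 km
N: √((0.0115·111.32)² + (-0.0143·101.56)²) = √(1.638861 + 2.109199) = 1.9360 km
Threshold 0.51 km: M (0.2699 km), C (0.3378 km) are within range.

M, C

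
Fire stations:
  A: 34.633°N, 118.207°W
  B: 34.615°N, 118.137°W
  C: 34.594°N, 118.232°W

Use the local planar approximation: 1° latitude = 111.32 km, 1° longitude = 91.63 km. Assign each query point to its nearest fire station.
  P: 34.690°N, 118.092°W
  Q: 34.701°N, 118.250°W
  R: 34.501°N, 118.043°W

P at 34.690°N, 118.092°W:
  A: √((-0.057·111.32)² + (-0.115·91.63)²) = √(40.26207 + 111.03785) = 12.300 km
  B: √((-0.075·111.32)² + (-0.045·91.63)²) = √(69.70580 + 17.00202) = 9.312 km
  C: √((-0.096·111.32)² + (-0.140·91.63)²) = √(114.20598 + 164.56272) = 16.696 km
  → nearest: B (9.312 km)
Q at 34.701°N, 118.250°W:
  A: √((-0.068·111.32)² + (0.043·91.63)²) = √(57.30127 + 15.52431) = 8.534 km
  B: √((-0.086·111.32)² + (0.113·91.63)²) = √(91.65229 + 107.20925) = 14.102 km
  C: √((-0.107·111.32)² + (0.018·91.63)²) = √(141.87764 + 2.72032) = 12.025 km
  → nearest: A (8.534 km)
R at 34.501°N, 118.043°W:
  A: √((0.132·111.32)² + (-0.164·91.63)²) = √(215.92069 + 225.82035) = 21.018 km
  B: √((0.114·111.32)² + (-0.094·91.63)²) = √(161.04828 + 74.18756) = 15.337 km
  C: √((0.093·111.32)² + (-0.189·91.63)²) = √(107.17964 + 299.91555) = 20.177 km
  → nearest: B (15.337 km)

P→B; Q→A; R→B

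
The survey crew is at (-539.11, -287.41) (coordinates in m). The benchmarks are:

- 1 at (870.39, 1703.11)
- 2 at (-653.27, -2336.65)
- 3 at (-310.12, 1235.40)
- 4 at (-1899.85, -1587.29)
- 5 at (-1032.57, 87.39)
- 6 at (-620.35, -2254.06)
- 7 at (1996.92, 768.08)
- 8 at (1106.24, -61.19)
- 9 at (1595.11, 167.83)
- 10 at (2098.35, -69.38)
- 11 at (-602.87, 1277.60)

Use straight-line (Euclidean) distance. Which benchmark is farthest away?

Distances from (-539.11, -287.41):
1: 2439.03 m
2: 2052.42 m
3: 1539.93 m
4: 1881.83 m
5: 619.66 m
6: 1968.33 m
7: 2746.91 m
8: 1660.83 m
9: 2182.23 m
10: 2646.46 m
11: 1566.31 m
Maximum: 7 at 2746.91 m.

7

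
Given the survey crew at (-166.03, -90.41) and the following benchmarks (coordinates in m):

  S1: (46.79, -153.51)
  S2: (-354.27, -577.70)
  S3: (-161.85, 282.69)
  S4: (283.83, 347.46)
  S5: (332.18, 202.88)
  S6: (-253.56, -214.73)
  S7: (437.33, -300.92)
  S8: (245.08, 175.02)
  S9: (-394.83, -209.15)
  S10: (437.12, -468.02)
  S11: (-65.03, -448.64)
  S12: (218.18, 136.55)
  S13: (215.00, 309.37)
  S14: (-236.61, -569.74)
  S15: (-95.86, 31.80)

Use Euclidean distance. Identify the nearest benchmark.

S15

Distances from (-166.03, -90.41):
S1: 221.98 m
S2: 522.38 m
S3: 373.12 m
S4: 627.78 m
S5: 578.13 m
S6: 152.04 m
S7: 639.03 m
S8: 489.35 m
S9: 257.78 m
S10: 711.60 m
S11: 372.20 m
S12: 446.24 m
S13: 552.28 m
S14: 484.50 m
S15: 140.92 m
Minimum: S15 at 140.92 m.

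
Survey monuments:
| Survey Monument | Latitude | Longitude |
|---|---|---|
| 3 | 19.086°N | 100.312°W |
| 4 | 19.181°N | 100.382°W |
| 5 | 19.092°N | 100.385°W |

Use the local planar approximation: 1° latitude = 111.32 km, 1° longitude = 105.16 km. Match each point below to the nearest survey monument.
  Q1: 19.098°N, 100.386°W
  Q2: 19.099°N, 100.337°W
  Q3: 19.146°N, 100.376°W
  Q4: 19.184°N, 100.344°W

Q1→5; Q2→3; Q3→4; Q4→4

Q1 at 19.098°N, 100.386°W:
  3: √((-0.012·111.32)² + (0.074·105.16)²) = √(1.78447 + 60.55703) = 7.896 km
  4: √((0.083·111.32)² + (0.004·105.16)²) = √(85.36947 + 0.17694) = 9.249 km
  5: √((-0.006·111.32)² + (0.001·105.16)²) = √(0.44612 + 0.01106) = 0.676 km
  → nearest: 5 (0.676 km)
Q2 at 19.099°N, 100.337°W:
  3: √((-0.013·111.32)² + (0.025·105.16)²) = √(2.09427 + 6.91164) = 3.001 km
  4: √((0.082·111.32)² + (-0.045·105.16)²) = √(83.32477 + 22.39372) = 10.282 km
  5: √((-0.007·111.32)² + (-0.048·105.16)²) = √(0.60721 + 25.47907) = 5.107 km
  → nearest: 3 (3.001 km)
Q3 at 19.146°N, 100.376°W:
  3: √((-0.060·111.32)² + (0.064·105.16)²) = √(44.61171 + 45.29613) = 9.482 km
  4: √((0.035·111.32)² + (-0.006·105.16)²) = √(15.18037 + 0.39811) = 3.947 km
  5: √((-0.054·111.32)² + (-0.009·105.16)²) = √(36.13549 + 0.89575) = 6.085 km
  → nearest: 4 (3.947 km)
Q4 at 19.184°N, 100.344°W:
  3: √((-0.098·111.32)² + (0.032·105.16)²) = √(119.01414 + 11.32403) = 11.417 km
  4: √((-0.003·111.32)² + (-0.038·105.16)²) = √(0.11153 + 15.96866) = 4.010 km
  5: √((-0.092·111.32)² + (-0.041·105.16)²) = √(104.88709 + 18.58955) = 11.112 km
  → nearest: 4 (4.010 km)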